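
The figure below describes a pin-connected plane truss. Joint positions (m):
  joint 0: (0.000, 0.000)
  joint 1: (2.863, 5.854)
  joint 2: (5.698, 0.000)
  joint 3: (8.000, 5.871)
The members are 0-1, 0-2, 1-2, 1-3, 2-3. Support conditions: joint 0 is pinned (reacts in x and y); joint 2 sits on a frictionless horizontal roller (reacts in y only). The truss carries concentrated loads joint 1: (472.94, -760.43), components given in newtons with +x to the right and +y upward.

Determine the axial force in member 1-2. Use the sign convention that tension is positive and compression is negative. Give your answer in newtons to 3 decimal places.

-964.399

N=4 nodes, M=5 members, R=3 reactions → 2N=8, M+R=8
member 0 (0-1): L=6.5166, (cx,cy)=(0.4393,0.8983)
member 1 (0-2): L=5.6980, (cx,cy)=(1.0000,0.0000)
member 2 (1-2): L=6.5043, (cx,cy)=(0.4359,-0.9000)
member 3 (1-3): L=5.1370, (cx,cy)=(1.0000,0.0033)
member 4 (2-3): L=6.3062, (cx,cy)=(0.3650,0.9310)
solve A·x = −loads:
  F[0-1] = +119.7139 N (tension)
  F[0-2] = +420.3449 N (tension)
  F[1-2] = -964.3985 N (compression)
  F[1-3] = +0.0000 N (tension)
  F[2-3] = -0.0000 N (compression)
  Rx@0 = -472.9400 N
  Ry@0 = -107.5415 N
  Ry@2 = +867.9715 N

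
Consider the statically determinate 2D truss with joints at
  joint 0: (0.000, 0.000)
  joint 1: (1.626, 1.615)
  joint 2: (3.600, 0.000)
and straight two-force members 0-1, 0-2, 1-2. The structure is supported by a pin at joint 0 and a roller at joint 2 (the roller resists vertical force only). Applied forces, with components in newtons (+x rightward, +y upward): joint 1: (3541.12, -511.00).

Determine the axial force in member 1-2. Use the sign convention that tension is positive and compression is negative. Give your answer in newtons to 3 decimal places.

N=3 nodes, M=3 members, R=3 reactions → 2N=6, M+R=6
member 0 (0-1): L=2.2917, (cx,cy)=(0.7095,0.7047)
member 1 (0-2): L=3.6000, (cx,cy)=(1.0000,0.0000)
member 2 (1-2): L=2.5505, (cx,cy)=(0.7740,-0.6332)
solve A·x = −loads:
  F[0-1] = +1856.6514 N (tension)
  F[0-2] = +2223.8209 N (tension)
  F[1-2] = -2873.2473 N (compression)
  Rx@0 = -3541.1200 N
  Ry@0 = -1308.3874 N
  Ry@2 = +1819.3874 N

-2873.247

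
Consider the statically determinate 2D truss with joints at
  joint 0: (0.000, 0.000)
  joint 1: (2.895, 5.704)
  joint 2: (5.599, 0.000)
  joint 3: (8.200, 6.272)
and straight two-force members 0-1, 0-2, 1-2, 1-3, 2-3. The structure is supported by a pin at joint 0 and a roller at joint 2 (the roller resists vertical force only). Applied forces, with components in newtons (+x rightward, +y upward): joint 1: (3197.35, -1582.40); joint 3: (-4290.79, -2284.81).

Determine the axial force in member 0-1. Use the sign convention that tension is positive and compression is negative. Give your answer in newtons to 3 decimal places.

-1404.069

N=4 nodes, M=5 members, R=3 reactions → 2N=8, M+R=8
member 0 (0-1): L=6.3966, (cx,cy)=(0.4526,0.8917)
member 1 (0-2): L=5.5990, (cx,cy)=(1.0000,0.0000)
member 2 (1-2): L=6.3125, (cx,cy)=(0.4284,-0.9036)
member 3 (1-3): L=5.3353, (cx,cy)=(0.9943,0.1065)
member 4 (2-3): L=6.7899, (cx,cy)=(0.3831,0.9237)
solve A·x = −loads:
  F[0-1] = -1404.0692 N (compression)
  F[0-2] = -457.9817 N (compression)
  F[1-2] = -780.1538 N (compression)
  F[1-3] = -3518.6191 N (compression)
  F[2-3] = -2067.9596 N (compression)
  Rx@0 = +1093.4400 N
  Ry@0 = +1252.0395 N
  Ry@2 = +2615.1705 N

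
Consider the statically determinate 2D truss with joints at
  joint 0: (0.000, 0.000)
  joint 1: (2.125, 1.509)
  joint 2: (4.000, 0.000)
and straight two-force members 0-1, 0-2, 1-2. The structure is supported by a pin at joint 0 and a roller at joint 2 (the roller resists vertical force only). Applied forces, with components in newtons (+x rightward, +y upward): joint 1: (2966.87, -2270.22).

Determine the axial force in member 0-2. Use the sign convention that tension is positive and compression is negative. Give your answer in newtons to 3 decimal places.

N=3 nodes, M=3 members, R=3 reactions → 2N=6, M+R=6
member 0 (0-1): L=2.6063, (cx,cy)=(0.8153,0.5790)
member 1 (0-2): L=4.0000, (cx,cy)=(1.0000,0.0000)
member 2 (1-2): L=2.4068, (cx,cy)=(0.7790,-0.6270)
solve A·x = −loads:
  F[0-1] = +95.1424 N (tension)
  F[0-2] = +2889.2968 N (tension)
  F[1-2] = -3708.7848 N (compression)
  Rx@0 = -2966.8700 N
  Ry@0 = -55.0861 N
  Ry@2 = +2325.3061 N

2889.297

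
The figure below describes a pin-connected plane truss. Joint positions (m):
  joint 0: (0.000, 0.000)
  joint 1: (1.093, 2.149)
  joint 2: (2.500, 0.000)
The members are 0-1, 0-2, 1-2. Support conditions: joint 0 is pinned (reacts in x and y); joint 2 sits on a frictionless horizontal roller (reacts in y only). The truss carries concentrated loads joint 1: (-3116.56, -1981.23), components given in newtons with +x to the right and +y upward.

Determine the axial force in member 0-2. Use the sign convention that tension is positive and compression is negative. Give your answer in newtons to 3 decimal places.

N=3 nodes, M=3 members, R=3 reactions → 2N=6, M+R=6
member 0 (0-1): L=2.4110, (cx,cy)=(0.4533,0.8913)
member 1 (0-2): L=2.5000, (cx,cy)=(1.0000,0.0000)
member 2 (1-2): L=2.5686, (cx,cy)=(0.5478,-0.8366)
solve A·x = −loads:
  F[0-1] = -4256.5628 N (compression)
  F[0-2] = -1186.8829 N (compression)
  F[1-2] = +2166.7808 N (tension)
  Rx@0 = +3116.5600 N
  Ry@0 = +3794.0312 N
  Ry@2 = -1812.8012 N

-1186.883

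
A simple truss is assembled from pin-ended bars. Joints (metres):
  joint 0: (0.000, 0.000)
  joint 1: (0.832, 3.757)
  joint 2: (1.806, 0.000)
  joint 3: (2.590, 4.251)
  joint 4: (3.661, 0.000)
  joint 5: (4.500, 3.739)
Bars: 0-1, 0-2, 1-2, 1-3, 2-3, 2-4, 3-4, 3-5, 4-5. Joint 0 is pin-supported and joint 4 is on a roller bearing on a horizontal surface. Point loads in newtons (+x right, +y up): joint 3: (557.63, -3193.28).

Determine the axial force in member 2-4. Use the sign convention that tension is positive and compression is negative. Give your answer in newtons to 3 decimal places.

N=6 nodes, M=9 members, R=3 reactions → 2N=12, M+R=12
member 0 (0-1): L=3.8480, (cx,cy)=(0.2162,0.9763)
member 1 (0-2): L=1.8060, (cx,cy)=(1.0000,0.0000)
member 2 (1-2): L=3.8812, (cx,cy)=(0.2510,-0.9680)
member 3 (1-3): L=1.8261, (cx,cy)=(0.9627,0.2705)
member 4 (2-3): L=4.3227, (cx,cy)=(0.1814,0.9834)
member 5 (2-4): L=1.8550, (cx,cy)=(1.0000,0.0000)
member 6 (3-4): L=4.3838, (cx,cy)=(0.2443,-0.9697)
member 7 (3-5): L=1.9774, (cx,cy)=(0.9659,-0.2589)
member 8 (4-5): L=3.8320, (cx,cy)=(0.2189,0.9757)
solve A·x = −loads:
  F[0-1] = -293.6205 N (compression)
  F[0-2] = +621.1152 N (tension)
  F[1-2] = +258.8650 N (tension)
  F[1-3] = -133.4230 N (compression)
  F[2-3] = -254.8070 N (compression)
  F[2-4] = +732.2921 N (tension)
  F[3-4] = -2997.4328 N (compression)
  F[3-5] = -0.0000 N (compression)
  F[4-5] = +0.0000 N (tension)
  Rx@0 = -557.6300 N
  Ry@0 = +286.6752 N
  Ry@4 = +2906.6048 N

732.292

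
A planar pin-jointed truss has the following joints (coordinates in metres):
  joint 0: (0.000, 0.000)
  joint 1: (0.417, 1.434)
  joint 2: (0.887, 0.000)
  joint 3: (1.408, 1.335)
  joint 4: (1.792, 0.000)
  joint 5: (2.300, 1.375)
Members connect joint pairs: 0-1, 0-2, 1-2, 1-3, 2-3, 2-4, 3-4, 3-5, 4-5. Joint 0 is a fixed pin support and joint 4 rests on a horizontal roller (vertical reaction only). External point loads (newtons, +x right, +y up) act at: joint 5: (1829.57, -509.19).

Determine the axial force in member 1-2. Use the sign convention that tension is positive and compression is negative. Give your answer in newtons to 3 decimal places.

N=6 nodes, M=9 members, R=3 reactions → 2N=12, M+R=12
member 0 (0-1): L=1.4934, (cx,cy)=(0.2792,0.9602)
member 1 (0-2): L=0.8870, (cx,cy)=(1.0000,0.0000)
member 2 (1-2): L=1.5091, (cx,cy)=(0.3115,-0.9503)
member 3 (1-3): L=0.9959, (cx,cy)=(0.9950,-0.0994)
member 4 (2-3): L=1.4331, (cx,cy)=(0.3636,0.9316)
member 5 (2-4): L=0.9050, (cx,cy)=(1.0000,0.0000)
member 6 (3-4): L=1.3891, (cx,cy)=(0.2764,-0.9610)
member 7 (3-5): L=0.8929, (cx,cy)=(0.9990,0.0448)
member 8 (4-5): L=1.4658, (cx,cy)=(0.3466,0.9380)
solve A·x = −loads:
  F[0-1] = +1612.3036 N (tension)
  F[0-2] = +1379.3689 N (tension)
  F[1-2] = -1733.2885 N (compression)
  F[1-3] = +994.9662 N (tension)
  F[2-3] = +1768.0629 N (tension)
  F[2-4] = +196.7396 N (tension)
  F[3-4] = -1515.2125 N (compression)
  F[3-5] = +2053.7456 N (tension)
  F[4-5] = -640.9122 N (compression)
  Rx@0 = -1829.5700 N
  Ry@0 = -1548.1737 N
  Ry@4 = +2057.3637 N

-1733.288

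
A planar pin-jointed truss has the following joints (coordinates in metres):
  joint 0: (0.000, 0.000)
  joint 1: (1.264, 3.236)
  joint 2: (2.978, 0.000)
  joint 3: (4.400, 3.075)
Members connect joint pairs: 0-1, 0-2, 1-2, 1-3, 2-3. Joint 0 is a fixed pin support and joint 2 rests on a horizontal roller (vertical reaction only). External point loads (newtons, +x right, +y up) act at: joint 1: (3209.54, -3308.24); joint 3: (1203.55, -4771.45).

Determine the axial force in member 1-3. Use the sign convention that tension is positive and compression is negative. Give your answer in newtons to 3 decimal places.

3335.360

N=4 nodes, M=5 members, R=3 reactions → 2N=8, M+R=8
member 0 (0-1): L=3.4741, (cx,cy)=(0.3638,0.9315)
member 1 (0-2): L=2.9780, (cx,cy)=(1.0000,0.0000)
member 2 (1-2): L=3.6619, (cx,cy)=(0.4681,-0.8837)
member 3 (1-3): L=3.1401, (cx,cy)=(0.9987,-0.0513)
member 4 (2-3): L=3.3879, (cx,cy)=(0.4197,0.9076)
solve A·x = −loads:
  F[0-1] = +5480.2539 N (tension)
  F[0-2] = +2419.1823 N (tension)
  F[1-2] = -9713.6534 N (compression)
  F[1-3] = +3335.3600 N (tension)
  F[2-3] = -5068.5283 N (compression)
  Rx@0 = -4413.0900 N
  Ry@0 = -5104.6562 N
  Ry@2 = +13184.3462 N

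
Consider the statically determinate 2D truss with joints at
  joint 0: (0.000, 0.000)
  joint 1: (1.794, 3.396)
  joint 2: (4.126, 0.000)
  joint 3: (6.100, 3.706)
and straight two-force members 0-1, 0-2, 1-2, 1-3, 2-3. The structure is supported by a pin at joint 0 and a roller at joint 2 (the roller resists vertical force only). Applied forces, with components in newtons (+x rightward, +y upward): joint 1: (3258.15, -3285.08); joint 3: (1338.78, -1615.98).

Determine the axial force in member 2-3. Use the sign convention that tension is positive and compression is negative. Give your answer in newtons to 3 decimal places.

N=4 nodes, M=5 members, R=3 reactions → 2N=8, M+R=8
member 0 (0-1): L=3.8407, (cx,cy)=(0.4671,0.8842)
member 1 (0-2): L=4.1260, (cx,cy)=(1.0000,0.0000)
member 2 (1-2): L=4.1196, (cx,cy)=(0.5661,-0.8244)
member 3 (1-3): L=4.3171, (cx,cy)=(0.9974,0.0718)
member 4 (2-3): L=4.1989, (cx,cy)=(0.4701,0.8826)
solve A·x = −loads:
  F[0-1] = +3167.3791 N (tension)
  F[0-2] = +3117.4536 N (tension)
  F[1-2] = -7182.6351 N (compression)
  F[1-3] = +2293.1594 N (tension)
  F[2-3] = -2017.4910 N (compression)
  Rx@0 = -4596.9300 N
  Ry@0 = -2800.6142 N
  Ry@2 = +7701.6742 N

-2017.491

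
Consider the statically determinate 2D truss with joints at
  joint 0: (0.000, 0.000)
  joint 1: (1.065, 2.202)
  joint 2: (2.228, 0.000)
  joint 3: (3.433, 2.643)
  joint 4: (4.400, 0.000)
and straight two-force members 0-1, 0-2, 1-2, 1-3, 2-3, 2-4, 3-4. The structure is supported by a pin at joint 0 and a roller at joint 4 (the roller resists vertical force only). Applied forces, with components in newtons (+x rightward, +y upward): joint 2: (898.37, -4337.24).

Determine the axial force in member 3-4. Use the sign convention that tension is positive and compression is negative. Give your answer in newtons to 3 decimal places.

N=5 nodes, M=7 members, R=3 reactions → 2N=10, M+R=10
member 0 (0-1): L=2.4460, (cx,cy)=(0.4354,0.9002)
member 1 (0-2): L=2.2280, (cx,cy)=(1.0000,0.0000)
member 2 (1-2): L=2.4903, (cx,cy)=(0.4670,-0.8842)
member 3 (1-3): L=2.4087, (cx,cy)=(0.9831,0.1831)
member 4 (2-3): L=2.9047, (cx,cy)=(0.4148,0.9099)
member 5 (2-4): L=2.1720, (cx,cy)=(1.0000,0.0000)
member 6 (3-4): L=2.8143, (cx,cy)=(0.3436,-0.9391)
solve A·x = −loads:
  F[0-1] = -2378.2847 N (compression)
  F[0-2] = +1933.8766 N (tension)
  F[1-2] = +2005.9011 N (tension)
  F[1-3] = -2006.2142 N (compression)
  F[2-3] = +2817.3919 N (tension)
  F[2-4] = +803.5359 N (tension)
  F[3-4] = -2338.6011 N (compression)
  Rx@0 = -898.3700 N
  Ry@0 = +2141.0194 N
  Ry@4 = +2196.2206 N

-2338.601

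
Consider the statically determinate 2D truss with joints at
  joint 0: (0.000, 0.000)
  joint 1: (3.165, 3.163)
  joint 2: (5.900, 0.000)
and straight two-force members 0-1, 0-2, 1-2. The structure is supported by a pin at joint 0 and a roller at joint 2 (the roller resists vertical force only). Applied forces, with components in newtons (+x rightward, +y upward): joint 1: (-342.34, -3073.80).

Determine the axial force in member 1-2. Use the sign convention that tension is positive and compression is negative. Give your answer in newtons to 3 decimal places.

N=3 nodes, M=3 members, R=3 reactions → 2N=6, M+R=6
member 0 (0-1): L=4.4746, (cx,cy)=(0.7073,0.7069)
member 1 (0-2): L=5.9000, (cx,cy)=(1.0000,0.0000)
member 2 (1-2): L=4.1815, (cx,cy)=(0.6541,-0.7564)
solve A·x = −loads:
  F[0-1] = -2275.3654 N (compression)
  F[0-2] = +1267.0947 N (tension)
  F[1-2] = -1937.2337 N (compression)
  Rx@0 = +342.3400 N
  Ry@0 = +1608.4177 N
  Ry@2 = +1465.3823 N

-1937.234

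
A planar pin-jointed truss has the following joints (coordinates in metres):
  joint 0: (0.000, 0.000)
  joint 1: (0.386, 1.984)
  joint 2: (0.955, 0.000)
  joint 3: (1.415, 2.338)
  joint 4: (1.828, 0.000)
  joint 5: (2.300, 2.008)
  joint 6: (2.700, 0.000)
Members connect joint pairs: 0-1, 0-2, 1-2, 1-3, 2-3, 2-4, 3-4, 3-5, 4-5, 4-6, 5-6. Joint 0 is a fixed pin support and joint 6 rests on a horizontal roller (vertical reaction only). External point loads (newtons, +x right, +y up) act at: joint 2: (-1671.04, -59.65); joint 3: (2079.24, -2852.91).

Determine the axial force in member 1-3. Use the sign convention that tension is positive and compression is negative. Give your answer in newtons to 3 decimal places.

N=7 nodes, M=11 members, R=3 reactions → 2N=14, M+R=14
member 0 (0-1): L=2.0212, (cx,cy)=(0.1910,0.9816)
member 1 (0-2): L=0.9550, (cx,cy)=(1.0000,0.0000)
member 2 (1-2): L=2.0640, (cx,cy)=(0.2757,-0.9612)
member 3 (1-3): L=1.0882, (cx,cy)=(0.9456,0.3253)
member 4 (2-3): L=2.3828, (cx,cy)=(0.1930,0.9812)
member 5 (2-4): L=0.8730, (cx,cy)=(1.0000,0.0000)
member 6 (3-4): L=2.3742, (cx,cy)=(0.1740,-0.9848)
member 7 (3-5): L=0.9445, (cx,cy)=(0.9370,-0.3494)
member 8 (4-5): L=2.0627, (cx,cy)=(0.2288,0.9735)
member 9 (4-6): L=0.8720, (cx,cy)=(1.0000,0.0000)
member 10 (5-6): L=2.0475, (cx,cy)=(0.1954,-0.9807)
solve A·x = −loads:
  F[0-1] = +411.7202 N (tension)
  F[0-2] = +329.5715 N (tension)
  F[1-2] = -357.0647 N (compression)
  F[1-3] = +187.2494 N (tension)
  F[2-3] = +410.6019 N (tension)
  F[2-4] = +1822.9096 N (tension)
  F[3-4] = -2866.6187 N (compression)
  F[3-5] = -1413.3182 N (compression)
  F[4-5] = +2899.8527 N (tension)
  F[4-6] = +660.6977 N (tension)
  F[5-6] = -3381.8688 N (compression)
  Rx@0 = -408.2000 N
  Ry@0 = -404.1424 N
  Ry@6 = +3316.7024 N

187.249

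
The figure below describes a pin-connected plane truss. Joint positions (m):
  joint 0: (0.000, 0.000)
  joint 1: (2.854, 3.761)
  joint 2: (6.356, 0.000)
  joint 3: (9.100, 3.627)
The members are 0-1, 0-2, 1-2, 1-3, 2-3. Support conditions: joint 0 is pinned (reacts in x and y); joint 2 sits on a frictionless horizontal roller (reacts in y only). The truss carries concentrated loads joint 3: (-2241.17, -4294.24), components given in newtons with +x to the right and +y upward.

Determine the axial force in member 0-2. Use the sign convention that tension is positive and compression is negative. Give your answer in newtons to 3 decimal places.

N=4 nodes, M=5 members, R=3 reactions → 2N=8, M+R=8
member 0 (0-1): L=4.7213, (cx,cy)=(0.6045,0.7966)
member 1 (0-2): L=6.3560, (cx,cy)=(1.0000,0.0000)
member 2 (1-2): L=5.1390, (cx,cy)=(0.6815,-0.7319)
member 3 (1-3): L=6.2474, (cx,cy)=(0.9998,-0.0214)
member 4 (2-3): L=4.5480, (cx,cy)=(0.6033,0.7975)
solve A·x = −loads:
  F[0-1] = +721.8058 N (tension)
  F[0-2] = -2677.5000 N (compression)
  F[1-2] = -814.7322 N (compression)
  F[1-3] = +991.7639 N (tension)
  F[2-3] = -5358.0445 N (compression)
  Rx@0 = +2241.1700 N
  Ry@0 = -574.9954 N
  Ry@2 = +4869.2354 N

-2677.500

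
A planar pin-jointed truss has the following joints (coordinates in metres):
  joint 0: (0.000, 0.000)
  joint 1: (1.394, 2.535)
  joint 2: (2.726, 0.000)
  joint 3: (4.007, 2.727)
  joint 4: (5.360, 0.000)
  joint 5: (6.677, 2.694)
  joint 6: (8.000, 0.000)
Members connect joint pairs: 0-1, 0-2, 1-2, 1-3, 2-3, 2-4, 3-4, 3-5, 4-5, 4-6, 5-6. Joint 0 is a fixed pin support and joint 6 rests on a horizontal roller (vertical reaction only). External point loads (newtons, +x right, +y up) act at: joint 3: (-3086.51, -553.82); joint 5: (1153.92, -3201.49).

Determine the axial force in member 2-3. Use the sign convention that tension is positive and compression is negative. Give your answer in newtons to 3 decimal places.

-1499.941

N=7 nodes, M=11 members, R=3 reactions → 2N=14, M+R=14
member 0 (0-1): L=2.8930, (cx,cy)=(0.4819,0.8763)
member 1 (0-2): L=2.7260, (cx,cy)=(1.0000,0.0000)
member 2 (1-2): L=2.8636, (cx,cy)=(0.4651,-0.8852)
member 3 (1-3): L=2.6200, (cx,cy)=(0.9973,0.0733)
member 4 (2-3): L=3.0129, (cx,cy)=(0.4252,0.9051)
member 5 (2-4): L=2.6340, (cx,cy)=(1.0000,0.0000)
member 6 (3-4): L=3.0442, (cx,cy)=(0.4445,-0.8958)
member 7 (3-5): L=2.6702, (cx,cy)=(0.9999,-0.0124)
member 8 (4-5): L=2.9987, (cx,cy)=(0.4392,0.8984)
member 9 (4-6): L=2.6400, (cx,cy)=(1.0000,0.0000)
member 10 (5-6): L=3.0013, (cx,cy)=(0.4408,-0.8976)
solve A·x = −loads:
  F[0-1] = -1676.9179 N (compression)
  F[0-2] = -1124.5631 N (compression)
  F[1-2] = +1533.6184 N (tension)
  F[1-3] = -1525.4785 N (compression)
  F[2-3] = -1499.9411 N (compression)
  F[2-4] = +226.5223 N (tension)
  F[3-4] = +1015.5134 N (tension)
  F[3-5] = +476.0870 N (tension)
  F[4-5] = -1012.5852 N (compression)
  F[4-6] = +1122.5889 N (tension)
  F[5-6] = -2546.6792 N (compression)
  Rx@0 = +1932.5900 N
  Ry@0 = +1469.4034 N
  Ry@6 = +2285.9066 N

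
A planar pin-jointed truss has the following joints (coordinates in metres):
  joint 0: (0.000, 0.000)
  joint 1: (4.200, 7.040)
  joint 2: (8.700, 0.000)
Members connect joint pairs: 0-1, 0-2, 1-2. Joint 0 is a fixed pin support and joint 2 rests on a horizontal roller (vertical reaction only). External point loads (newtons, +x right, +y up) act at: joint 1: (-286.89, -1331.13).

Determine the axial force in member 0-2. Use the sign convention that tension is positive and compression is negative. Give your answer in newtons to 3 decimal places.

262.371

N=3 nodes, M=3 members, R=3 reactions → 2N=6, M+R=6
member 0 (0-1): L=8.1977, (cx,cy)=(0.5123,0.8588)
member 1 (0-2): L=8.7000, (cx,cy)=(1.0000,0.0000)
member 2 (1-2): L=8.3553, (cx,cy)=(0.5386,-0.8426)
solve A·x = −loads:
  F[0-1] = -1072.0599 N (compression)
  F[0-2] = +262.3707 N (tension)
  F[1-2] = -487.1544 N (compression)
  Rx@0 = +286.8900 N
  Ry@0 = +920.6656 N
  Ry@2 = +410.4644 N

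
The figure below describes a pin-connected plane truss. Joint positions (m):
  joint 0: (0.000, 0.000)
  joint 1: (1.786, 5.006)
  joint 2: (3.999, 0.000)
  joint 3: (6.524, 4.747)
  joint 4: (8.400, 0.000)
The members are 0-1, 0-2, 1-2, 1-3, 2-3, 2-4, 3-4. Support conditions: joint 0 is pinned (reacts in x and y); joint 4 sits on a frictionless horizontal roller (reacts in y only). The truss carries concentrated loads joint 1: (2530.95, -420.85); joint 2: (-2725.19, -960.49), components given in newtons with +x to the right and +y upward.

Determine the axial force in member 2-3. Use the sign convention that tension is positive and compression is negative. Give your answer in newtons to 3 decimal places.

2213.072

N=5 nodes, M=7 members, R=3 reactions → 2N=10, M+R=10
member 0 (0-1): L=5.3151, (cx,cy)=(0.3360,0.9419)
member 1 (0-2): L=3.9990, (cx,cy)=(1.0000,0.0000)
member 2 (1-2): L=5.4733, (cx,cy)=(0.4043,-0.9146)
member 3 (1-3): L=4.7451, (cx,cy)=(0.9985,-0.0546)
member 4 (2-3): L=5.3768, (cx,cy)=(0.4696,0.8829)
member 5 (2-4): L=4.4010, (cx,cy)=(1.0000,0.0000)
member 6 (3-4): L=5.1043, (cx,cy)=(0.3675,-0.9300)
solve A·x = −loads:
  F[0-1] = +715.3224 N (tension)
  F[0-2] = -434.6073 N (compression)
  F[1-2] = -1086.1064 N (compression)
  F[1-3] = -1854.2082 N (compression)
  F[2-3] = +2213.0720 N (tension)
  F[2-4] = +812.1567 N (tension)
  F[3-4] = -2209.7294 N (compression)
  Rx@0 = +194.2400 N
  Ry@0 = -673.7283 N
  Ry@4 = +2055.0683 N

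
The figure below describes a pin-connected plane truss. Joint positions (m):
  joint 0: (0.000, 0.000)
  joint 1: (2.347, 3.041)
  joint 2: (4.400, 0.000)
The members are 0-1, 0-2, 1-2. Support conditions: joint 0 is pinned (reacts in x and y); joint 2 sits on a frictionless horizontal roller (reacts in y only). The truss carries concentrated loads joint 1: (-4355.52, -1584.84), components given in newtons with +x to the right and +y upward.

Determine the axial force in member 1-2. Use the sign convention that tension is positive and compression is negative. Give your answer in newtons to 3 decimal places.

2612.054

N=3 nodes, M=3 members, R=3 reactions → 2N=6, M+R=6
member 0 (0-1): L=3.8414, (cx,cy)=(0.6110,0.7916)
member 1 (0-2): L=4.4000, (cx,cy)=(1.0000,0.0000)
member 2 (1-2): L=3.6691, (cx,cy)=(0.5595,-0.8288)
solve A·x = −loads:
  F[0-1] = -4736.6277 N (compression)
  F[0-2] = -1461.5322 N (compression)
  F[1-2] = +2612.0540 N (tension)
  Rx@0 = +4355.5200 N
  Ry@0 = +3749.7302 N
  Ry@2 = -2164.8902 N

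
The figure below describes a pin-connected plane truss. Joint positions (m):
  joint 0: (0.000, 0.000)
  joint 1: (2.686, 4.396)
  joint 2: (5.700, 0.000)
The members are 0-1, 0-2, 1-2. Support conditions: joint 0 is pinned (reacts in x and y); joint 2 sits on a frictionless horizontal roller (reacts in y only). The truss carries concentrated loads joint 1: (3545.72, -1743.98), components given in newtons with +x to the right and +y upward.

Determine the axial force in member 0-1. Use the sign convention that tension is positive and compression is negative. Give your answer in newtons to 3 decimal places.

N=3 nodes, M=3 members, R=3 reactions → 2N=6, M+R=6
member 0 (0-1): L=5.1516, (cx,cy)=(0.5214,0.8533)
member 1 (0-2): L=5.7000, (cx,cy)=(1.0000,0.0000)
member 2 (1-2): L=5.3300, (cx,cy)=(0.5655,-0.8248)
solve A·x = −loads:
  F[0-1] = +2123.9285 N (tension)
  F[0-2] = +2438.3309 N (tension)
  F[1-2] = -4311.9871 N (compression)
  Rx@0 = -3545.7200 N
  Ry@0 = -1812.3911 N
  Ry@2 = +3556.3711 N

2123.928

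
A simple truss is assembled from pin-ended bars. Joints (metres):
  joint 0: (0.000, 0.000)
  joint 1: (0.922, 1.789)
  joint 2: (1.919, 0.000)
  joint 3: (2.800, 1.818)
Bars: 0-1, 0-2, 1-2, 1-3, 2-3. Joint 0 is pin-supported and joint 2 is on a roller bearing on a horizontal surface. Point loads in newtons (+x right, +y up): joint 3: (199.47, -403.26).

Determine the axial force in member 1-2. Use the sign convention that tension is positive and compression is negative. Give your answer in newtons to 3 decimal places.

-421.244

N=4 nodes, M=5 members, R=3 reactions → 2N=8, M+R=8
member 0 (0-1): L=2.0126, (cx,cy)=(0.4581,0.8889)
member 1 (0-2): L=1.9190, (cx,cy)=(1.0000,0.0000)
member 2 (1-2): L=2.0481, (cx,cy)=(0.4868,-0.8735)
member 3 (1-3): L=1.8782, (cx,cy)=(0.9999,0.0154)
member 4 (2-3): L=2.0202, (cx,cy)=(0.4361,0.8999)
solve A·x = −loads:
  F[0-1] = +420.8659 N (tension)
  F[0-2] = +6.6666 N (tension)
  F[1-2] = -421.2442 N (compression)
  F[1-3] = +397.9139 N (tension)
  F[2-3] = -454.9425 N (compression)
  Rx@0 = -199.4700 N
  Ry@0 = -374.1055 N
  Ry@2 = +777.3655 N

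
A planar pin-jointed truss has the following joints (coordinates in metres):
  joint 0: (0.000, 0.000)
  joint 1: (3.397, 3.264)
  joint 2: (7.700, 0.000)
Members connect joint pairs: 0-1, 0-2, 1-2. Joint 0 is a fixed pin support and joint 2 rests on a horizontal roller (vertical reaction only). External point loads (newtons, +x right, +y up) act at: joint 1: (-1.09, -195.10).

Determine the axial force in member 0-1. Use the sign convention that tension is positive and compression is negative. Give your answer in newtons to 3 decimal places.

N=3 nodes, M=3 members, R=3 reactions → 2N=6, M+R=6
member 0 (0-1): L=4.7110, (cx,cy)=(0.7211,0.6928)
member 1 (0-2): L=7.7000, (cx,cy)=(1.0000,0.0000)
member 2 (1-2): L=5.4009, (cx,cy)=(0.7967,-0.6043)
solve A·x = −loads:
  F[0-1] = -158.0285 N (compression)
  F[0-2] = +112.8615 N (tension)
  F[1-2] = -141.6573 N (compression)
  Rx@0 = +1.0900 N
  Ry@0 = +109.4900 N
  Ry@2 = +85.6100 N

-158.028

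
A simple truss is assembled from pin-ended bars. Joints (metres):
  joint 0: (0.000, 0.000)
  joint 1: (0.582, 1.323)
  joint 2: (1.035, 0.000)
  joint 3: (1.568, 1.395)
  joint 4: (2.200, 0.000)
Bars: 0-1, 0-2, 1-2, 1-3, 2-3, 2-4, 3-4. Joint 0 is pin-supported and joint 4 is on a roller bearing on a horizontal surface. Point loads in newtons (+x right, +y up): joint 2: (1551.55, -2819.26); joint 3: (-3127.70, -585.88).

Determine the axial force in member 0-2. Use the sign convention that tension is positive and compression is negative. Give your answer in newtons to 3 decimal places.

27.091

N=5 nodes, M=7 members, R=3 reactions → 2N=10, M+R=10
member 0 (0-1): L=1.4454, (cx,cy)=(0.4027,0.9153)
member 1 (0-2): L=1.0350, (cx,cy)=(1.0000,0.0000)
member 2 (1-2): L=1.3984, (cx,cy)=(0.3239,-0.9461)
member 3 (1-3): L=0.9886, (cx,cy)=(0.9973,0.0728)
member 4 (2-3): L=1.4934, (cx,cy)=(0.3569,0.9341)
member 5 (2-4): L=1.1650, (cx,cy)=(1.0000,0.0000)
member 6 (3-4): L=1.5315, (cx,cy)=(0.4127,-0.9109)
solve A·x = −loads:
  F[0-1] = -3981.5340 N (compression)
  F[0-2] = +27.0905 N (tension)
  F[1-2] = +3637.5061 N (tension)
  F[1-3] = -2788.9818 N (compression)
  F[2-3] = -665.9650 N (compression)
  F[2-4] = -108.4321 N (compression)
  F[3-4] = +262.7566 N (tension)
  Rx@0 = +1576.1500 N
  Ry@0 = +3644.4798 N
  Ry@4 = -239.3398 N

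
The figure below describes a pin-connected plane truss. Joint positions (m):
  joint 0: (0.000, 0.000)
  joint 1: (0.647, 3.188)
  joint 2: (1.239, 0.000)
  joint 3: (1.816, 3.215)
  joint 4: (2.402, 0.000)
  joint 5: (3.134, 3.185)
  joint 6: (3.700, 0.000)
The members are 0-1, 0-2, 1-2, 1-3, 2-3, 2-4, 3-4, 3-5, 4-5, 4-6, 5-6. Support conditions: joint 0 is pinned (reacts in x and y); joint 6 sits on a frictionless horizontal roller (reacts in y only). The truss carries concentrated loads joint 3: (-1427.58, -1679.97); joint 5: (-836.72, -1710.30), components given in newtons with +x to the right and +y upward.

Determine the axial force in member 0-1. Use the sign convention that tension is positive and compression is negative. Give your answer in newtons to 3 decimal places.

N=7 nodes, M=11 members, R=3 reactions → 2N=14, M+R=14
member 0 (0-1): L=3.2530, (cx,cy)=(0.1989,0.9800)
member 1 (0-2): L=1.2390, (cx,cy)=(1.0000,0.0000)
member 2 (1-2): L=3.2425, (cx,cy)=(0.1826,-0.9832)
member 3 (1-3): L=1.1693, (cx,cy)=(0.9997,0.0231)
member 4 (2-3): L=3.2664, (cx,cy)=(0.1766,0.9843)
member 5 (2-4): L=1.1630, (cx,cy)=(1.0000,0.0000)
member 6 (3-4): L=3.2680, (cx,cy)=(0.1793,-0.9838)
member 7 (3-5): L=1.3183, (cx,cy)=(0.9997,-0.0228)
member 8 (4-5): L=3.2680, (cx,cy)=(0.2240,0.9746)
member 9 (4-6): L=1.2980, (cx,cy)=(1.0000,0.0000)
member 10 (5-6): L=3.2349, (cx,cy)=(0.1750,-0.9846)
solve A·x = −loads:
  F[0-1] = -3140.5052 N (compression)
  F[0-2] = -1639.6728 N (compression)
  F[1-2] = +3102.3973 N (tension)
  F[1-3] = -1191.3655 N (compression)
  F[2-3] = -3098.9868 N (compression)
  F[2-4] = -525.8197 N (compression)
  F[3-4] = +1433.9630 N (tension)
  F[3-5] = -568.1803 N (compression)
  F[4-5] = -1447.4987 N (compression)
  F[4-6] = +55.5353 N (tension)
  F[5-6] = -317.4051 N (compression)
  Rx@0 = +2264.3000 N
  Ry@0 = +3077.7611 N
  Ry@6 = +312.5089 N

-3140.505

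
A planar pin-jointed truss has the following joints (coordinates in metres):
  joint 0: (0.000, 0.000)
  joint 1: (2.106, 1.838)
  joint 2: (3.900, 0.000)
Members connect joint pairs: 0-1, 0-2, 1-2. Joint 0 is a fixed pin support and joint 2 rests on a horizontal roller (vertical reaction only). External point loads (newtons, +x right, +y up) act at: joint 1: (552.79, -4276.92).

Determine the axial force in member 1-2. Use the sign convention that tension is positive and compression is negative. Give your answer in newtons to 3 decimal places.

-3591.368

N=3 nodes, M=3 members, R=3 reactions → 2N=6, M+R=6
member 0 (0-1): L=2.7953, (cx,cy)=(0.7534,0.6575)
member 1 (0-2): L=3.9000, (cx,cy)=(1.0000,0.0000)
member 2 (1-2): L=2.5684, (cx,cy)=(0.6985,-0.7156)
solve A·x = −loads:
  F[0-1] = -2595.8253 N (compression)
  F[0-2] = +2508.5321 N (tension)
  F[1-2] = -3591.3681 N (compression)
  Rx@0 = -552.7900 N
  Ry@0 = +1706.8632 N
  Ry@2 = +2570.0568 N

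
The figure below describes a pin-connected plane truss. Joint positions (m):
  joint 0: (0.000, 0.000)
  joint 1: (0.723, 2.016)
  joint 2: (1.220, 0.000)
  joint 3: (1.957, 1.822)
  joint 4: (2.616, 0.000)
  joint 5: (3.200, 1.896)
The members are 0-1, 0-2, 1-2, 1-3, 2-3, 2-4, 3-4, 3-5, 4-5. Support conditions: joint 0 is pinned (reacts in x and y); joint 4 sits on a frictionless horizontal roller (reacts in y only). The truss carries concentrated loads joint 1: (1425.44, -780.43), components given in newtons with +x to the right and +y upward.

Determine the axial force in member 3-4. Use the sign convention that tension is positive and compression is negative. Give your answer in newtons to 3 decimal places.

-1397.517

N=6 nodes, M=9 members, R=3 reactions → 2N=12, M+R=12
member 0 (0-1): L=2.1417, (cx,cy)=(0.3376,0.9413)
member 1 (0-2): L=1.2200, (cx,cy)=(1.0000,0.0000)
member 2 (1-2): L=2.0764, (cx,cy)=(0.2394,-0.9709)
member 3 (1-3): L=1.2492, (cx,cy)=(0.9879,-0.1553)
member 4 (2-3): L=1.9654, (cx,cy)=(0.3750,0.9270)
member 5 (2-4): L=1.3960, (cx,cy)=(1.0000,0.0000)
member 6 (3-4): L=1.9375, (cx,cy)=(0.3401,-0.9404)
member 7 (3-5): L=1.2452, (cx,cy)=(0.9982,0.0594)
member 8 (4-5): L=1.9839, (cx,cy)=(0.2944,0.9557)
solve A·x = −loads:
  F[0-1] = +567.0540 N (tension)
  F[0-2] = +1234.0148 N (tension)
  F[1-2] = -1200.2509 N (compression)
  F[1-3] = -958.3492 N (compression)
  F[2-3] = +1257.0887 N (tension)
  F[2-4] = +475.3323 N (tension)
  F[3-4] = -1397.5168 N (compression)
  F[3-5] = +0.0000 N (tension)
  F[4-5] = -0.0000 N (compression)
  Rx@0 = -1425.4400 N
  Ry@0 = -533.7665 N
  Ry@4 = +1314.1965 N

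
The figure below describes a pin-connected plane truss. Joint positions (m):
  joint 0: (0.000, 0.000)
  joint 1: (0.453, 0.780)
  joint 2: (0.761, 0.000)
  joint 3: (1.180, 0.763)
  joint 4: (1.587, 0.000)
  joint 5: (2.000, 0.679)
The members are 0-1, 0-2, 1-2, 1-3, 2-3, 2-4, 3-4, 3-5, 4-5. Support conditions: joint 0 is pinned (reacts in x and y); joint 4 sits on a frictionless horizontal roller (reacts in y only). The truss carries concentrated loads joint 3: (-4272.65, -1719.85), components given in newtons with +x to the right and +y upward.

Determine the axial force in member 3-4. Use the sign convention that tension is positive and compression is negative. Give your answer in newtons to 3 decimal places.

878.854

N=6 nodes, M=9 members, R=3 reactions → 2N=12, M+R=12
member 0 (0-1): L=0.9020, (cx,cy)=(0.5022,0.8647)
member 1 (0-2): L=0.7610, (cx,cy)=(1.0000,0.0000)
member 2 (1-2): L=0.8386, (cx,cy)=(0.3673,-0.9301)
member 3 (1-3): L=0.7272, (cx,cy)=(0.9997,-0.0234)
member 4 (2-3): L=0.8705, (cx,cy)=(0.4813,0.8765)
member 5 (2-4): L=0.8260, (cx,cy)=(1.0000,0.0000)
member 6 (3-4): L=0.8648, (cx,cy)=(0.4706,-0.8823)
member 7 (3-5): L=0.8243, (cx,cy)=(0.9948,-0.1019)
member 8 (4-5): L=0.7947, (cx,cy)=(0.5197,0.8544)
solve A·x = −loads:
  F[0-1] = -2885.5774 N (compression)
  F[0-2] = -2823.4676 N (compression)
  F[1-2] = +2744.5494 N (tension)
  F[1-3] = -2457.8588 N (compression)
  F[2-3] = -2912.3205 N (compression)
  F[2-4] = -413.6309 N (compression)
  F[3-4] = +878.8537 N (tension)
  F[3-5] = -0.0000 N (tension)
  F[4-5] = -0.0000 N (tension)
  Rx@0 = +4272.6500 N
  Ry@0 = +2495.2810 N
  Ry@4 = -775.4310 N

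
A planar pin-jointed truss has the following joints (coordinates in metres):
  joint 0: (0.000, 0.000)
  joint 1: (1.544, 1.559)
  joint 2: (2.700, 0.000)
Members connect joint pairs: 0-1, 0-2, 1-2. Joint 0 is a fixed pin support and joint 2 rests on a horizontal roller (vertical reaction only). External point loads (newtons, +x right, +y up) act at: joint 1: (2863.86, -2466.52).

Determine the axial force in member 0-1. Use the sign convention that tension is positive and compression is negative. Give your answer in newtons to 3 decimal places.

841.047

N=3 nodes, M=3 members, R=3 reactions → 2N=6, M+R=6
member 0 (0-1): L=2.1942, (cx,cy)=(0.7037,0.7105)
member 1 (0-2): L=2.7000, (cx,cy)=(1.0000,0.0000)
member 2 (1-2): L=1.9408, (cx,cy)=(0.5956,-0.8033)
solve A·x = −loads:
  F[0-1] = +841.0471 N (tension)
  F[0-2] = +2272.0316 N (tension)
  F[1-2] = -3814.5543 N (compression)
  Rx@0 = -2863.8600 N
  Ry@0 = -597.5780 N
  Ry@2 = +3064.0980 N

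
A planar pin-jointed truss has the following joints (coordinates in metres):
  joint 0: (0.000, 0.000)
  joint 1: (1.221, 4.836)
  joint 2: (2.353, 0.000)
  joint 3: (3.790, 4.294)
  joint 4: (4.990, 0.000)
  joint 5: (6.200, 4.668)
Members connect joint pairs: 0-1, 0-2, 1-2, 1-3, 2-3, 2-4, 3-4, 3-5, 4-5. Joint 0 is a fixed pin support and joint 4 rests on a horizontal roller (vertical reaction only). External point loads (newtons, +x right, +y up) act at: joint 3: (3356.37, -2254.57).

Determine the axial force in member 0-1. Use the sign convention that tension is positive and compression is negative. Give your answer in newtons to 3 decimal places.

N=6 nodes, M=9 members, R=3 reactions → 2N=12, M+R=12
member 0 (0-1): L=4.9878, (cx,cy)=(0.2448,0.9696)
member 1 (0-2): L=2.3530, (cx,cy)=(1.0000,0.0000)
member 2 (1-2): L=4.9667, (cx,cy)=(0.2279,-0.9737)
member 3 (1-3): L=2.6256, (cx,cy)=(0.9785,-0.2064)
member 4 (2-3): L=4.5281, (cx,cy)=(0.3174,0.9483)
member 5 (2-4): L=2.6370, (cx,cy)=(1.0000,0.0000)
member 6 (3-4): L=4.4585, (cx,cy)=(0.2691,-0.9631)
member 7 (3-5): L=2.4388, (cx,cy)=(0.9882,0.1534)
member 8 (4-5): L=4.8223, (cx,cy)=(0.2509,0.9680)
solve A·x = −loads:
  F[0-1] = +2419.6672 N (tension)
  F[0-2] = +2764.0371 N (tension)
  F[1-2] = -2669.6488 N (compression)
  F[1-3] = +1227.2246 N (tension)
  F[2-3] = +2741.0793 N (tension)
  F[2-4] = +1285.6868 N (tension)
  F[3-4] = -4776.8878 N (compression)
  F[3-5] = -0.0000 N (compression)
  F[4-5] = +0.0000 N (tension)
  Rx@0 = -3356.3700 N
  Ry@0 = -2346.0458 N
  Ry@4 = +4600.6158 N

2419.667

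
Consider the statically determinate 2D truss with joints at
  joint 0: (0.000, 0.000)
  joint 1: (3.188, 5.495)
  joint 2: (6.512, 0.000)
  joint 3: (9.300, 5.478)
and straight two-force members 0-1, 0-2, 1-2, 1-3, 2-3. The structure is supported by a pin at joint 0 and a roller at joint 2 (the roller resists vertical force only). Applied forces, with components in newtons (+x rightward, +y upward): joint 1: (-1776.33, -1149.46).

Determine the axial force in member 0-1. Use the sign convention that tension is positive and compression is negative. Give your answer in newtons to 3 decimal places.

-2411.238

N=4 nodes, M=5 members, R=3 reactions → 2N=8, M+R=8
member 0 (0-1): L=6.3528, (cx,cy)=(0.5018,0.8650)
member 1 (0-2): L=6.5120, (cx,cy)=(1.0000,0.0000)
member 2 (1-2): L=6.4221, (cx,cy)=(0.5176,-0.8556)
member 3 (1-3): L=6.1120, (cx,cy)=(1.0000,-0.0028)
member 4 (2-3): L=6.1467, (cx,cy)=(0.4536,0.8912)
solve A·x = −loads:
  F[0-1] = -2411.2380 N (compression)
  F[0-2] = -566.3127 N (compression)
  F[1-2] = +1094.1470 N (tension)
  F[1-3] = -0.0000 N (compression)
  F[2-3] = +0.0000 N (tension)
  Rx@0 = +1776.3300 N
  Ry@0 = +2085.6478 N
  Ry@2 = -936.1878 N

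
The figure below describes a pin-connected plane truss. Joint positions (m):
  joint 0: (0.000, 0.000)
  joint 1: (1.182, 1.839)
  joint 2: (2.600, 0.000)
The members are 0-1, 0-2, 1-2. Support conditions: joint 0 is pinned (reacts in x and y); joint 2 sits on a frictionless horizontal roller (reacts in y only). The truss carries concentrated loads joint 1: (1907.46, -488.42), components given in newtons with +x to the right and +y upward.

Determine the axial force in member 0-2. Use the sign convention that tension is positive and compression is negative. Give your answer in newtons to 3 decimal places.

N=3 nodes, M=3 members, R=3 reactions → 2N=6, M+R=6
member 0 (0-1): L=2.1861, (cx,cy)=(0.5407,0.8412)
member 1 (0-2): L=2.6000, (cx,cy)=(1.0000,0.0000)
member 2 (1-2): L=2.3222, (cx,cy)=(0.6106,-0.7919)
solve A·x = −loads:
  F[0-1] = +1287.1549 N (tension)
  F[0-2] = +1211.5105 N (tension)
  F[1-2] = -1984.0466 N (compression)
  Rx@0 = -1907.4600 N
  Ry@0 = -1082.7844 N
  Ry@2 = +1571.2044 N

1211.510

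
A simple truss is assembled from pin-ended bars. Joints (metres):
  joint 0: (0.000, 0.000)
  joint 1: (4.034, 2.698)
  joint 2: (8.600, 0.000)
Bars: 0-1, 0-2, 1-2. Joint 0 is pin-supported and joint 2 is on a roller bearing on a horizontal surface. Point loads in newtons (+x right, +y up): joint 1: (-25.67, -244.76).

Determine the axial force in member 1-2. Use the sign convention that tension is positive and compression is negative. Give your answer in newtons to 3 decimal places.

-209.854

N=3 nodes, M=3 members, R=3 reactions → 2N=6, M+R=6
member 0 (0-1): L=4.8531, (cx,cy)=(0.8312,0.5559)
member 1 (0-2): L=8.6000, (cx,cy)=(1.0000,0.0000)
member 2 (1-2): L=5.3035, (cx,cy)=(0.8609,-0.5087)
solve A·x = −loads:
  F[0-1] = -248.2367 N (compression)
  F[0-2] = +180.6706 N (tension)
  F[1-2] = -209.8542 N (compression)
  Rx@0 = +25.6700 N
  Ry@0 = +138.0037 N
  Ry@2 = +106.7563 N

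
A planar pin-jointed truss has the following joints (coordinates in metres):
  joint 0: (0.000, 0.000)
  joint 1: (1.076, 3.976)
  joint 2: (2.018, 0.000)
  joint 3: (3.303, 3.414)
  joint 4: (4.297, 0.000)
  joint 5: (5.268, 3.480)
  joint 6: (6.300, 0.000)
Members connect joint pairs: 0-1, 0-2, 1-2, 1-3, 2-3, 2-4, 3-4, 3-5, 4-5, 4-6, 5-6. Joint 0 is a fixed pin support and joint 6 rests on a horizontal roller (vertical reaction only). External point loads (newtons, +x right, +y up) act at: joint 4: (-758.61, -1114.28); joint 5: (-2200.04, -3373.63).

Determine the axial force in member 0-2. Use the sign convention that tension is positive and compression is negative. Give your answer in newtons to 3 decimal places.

-2384.342

N=7 nodes, M=11 members, R=3 reactions → 2N=14, M+R=14
member 0 (0-1): L=4.1190, (cx,cy)=(0.2612,0.9653)
member 1 (0-2): L=2.0180, (cx,cy)=(1.0000,0.0000)
member 2 (1-2): L=4.0861, (cx,cy)=(0.2305,-0.9731)
member 3 (1-3): L=2.2968, (cx,cy)=(0.9696,-0.2447)
member 4 (2-3): L=3.6478, (cx,cy)=(0.3523,0.9359)
member 5 (2-4): L=2.2790, (cx,cy)=(1.0000,0.0000)
member 6 (3-4): L=3.5558, (cx,cy)=(0.2795,-0.9601)
member 7 (3-5): L=1.9661, (cx,cy)=(0.9994,0.0336)
member 8 (4-5): L=3.6129, (cx,cy)=(0.2688,0.9632)
member 9 (4-6): L=2.0030, (cx,cy)=(1.0000,0.0000)
member 10 (5-6): L=3.6298, (cx,cy)=(0.2843,-0.9587)
solve A·x = −loads:
  F[0-1] = -2198.5009 N (compression)
  F[0-2] = -2384.3423 N (compression)
  F[1-2] = +2478.0110 N (tension)
  F[1-3] = -1181.5023 N (compression)
  F[2-3] = -2576.4074 N (compression)
  F[2-4] = -905.4851 N (compression)
  F[3-4] = +2117.7477 N (tension)
  F[3-5] = -2646.6653 N (compression)
  F[4-5] = -954.1425 N (compression)
  F[4-6] = +701.5663 N (tension)
  F[5-6] = -2467.5804 N (compression)
  Rx@0 = +2958.6500 N
  Ry@0 = +2122.1632 N
  Ry@6 = +2365.7468 N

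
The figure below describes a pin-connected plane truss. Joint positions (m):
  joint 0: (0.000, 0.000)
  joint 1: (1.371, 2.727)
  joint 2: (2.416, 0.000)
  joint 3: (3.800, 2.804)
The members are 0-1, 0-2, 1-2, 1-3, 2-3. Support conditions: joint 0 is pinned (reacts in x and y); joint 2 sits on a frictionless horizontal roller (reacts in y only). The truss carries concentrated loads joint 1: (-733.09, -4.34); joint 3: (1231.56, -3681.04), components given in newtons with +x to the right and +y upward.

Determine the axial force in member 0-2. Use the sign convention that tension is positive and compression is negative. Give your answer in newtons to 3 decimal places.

-863.322

N=4 nodes, M=5 members, R=3 reactions → 2N=8, M+R=8
member 0 (0-1): L=3.0522, (cx,cy)=(0.4492,0.8934)
member 1 (0-2): L=2.4160, (cx,cy)=(1.0000,0.0000)
member 2 (1-2): L=2.9204, (cx,cy)=(0.3578,-0.9338)
member 3 (1-3): L=2.4302, (cx,cy)=(0.9995,0.0317)
member 4 (2-3): L=3.1270, (cx,cy)=(0.4426,0.8967)
solve A·x = −loads:
  F[0-1] = +3031.7403 N (tension)
  F[0-2] = -863.3219 N (compression)
  F[1-2] = -2800.2682 N (compression)
  F[1-3] = +3098.4618 N (tension)
  F[2-3] = -4214.4947 N (compression)
  Rx@0 = -498.4700 N
  Ry@0 = -2708.6845 N
  Ry@2 = +6394.0645 N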